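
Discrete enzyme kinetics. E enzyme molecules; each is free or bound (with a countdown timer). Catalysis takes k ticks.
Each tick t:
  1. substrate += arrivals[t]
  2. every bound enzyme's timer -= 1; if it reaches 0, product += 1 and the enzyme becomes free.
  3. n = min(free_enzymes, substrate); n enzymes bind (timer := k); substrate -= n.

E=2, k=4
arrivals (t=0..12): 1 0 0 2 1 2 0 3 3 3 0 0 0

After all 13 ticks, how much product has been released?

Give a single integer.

Answer: 5

Derivation:
t=0: arr=1 -> substrate=0 bound=1 product=0
t=1: arr=0 -> substrate=0 bound=1 product=0
t=2: arr=0 -> substrate=0 bound=1 product=0
t=3: arr=2 -> substrate=1 bound=2 product=0
t=4: arr=1 -> substrate=1 bound=2 product=1
t=5: arr=2 -> substrate=3 bound=2 product=1
t=6: arr=0 -> substrate=3 bound=2 product=1
t=7: arr=3 -> substrate=5 bound=2 product=2
t=8: arr=3 -> substrate=7 bound=2 product=3
t=9: arr=3 -> substrate=10 bound=2 product=3
t=10: arr=0 -> substrate=10 bound=2 product=3
t=11: arr=0 -> substrate=9 bound=2 product=4
t=12: arr=0 -> substrate=8 bound=2 product=5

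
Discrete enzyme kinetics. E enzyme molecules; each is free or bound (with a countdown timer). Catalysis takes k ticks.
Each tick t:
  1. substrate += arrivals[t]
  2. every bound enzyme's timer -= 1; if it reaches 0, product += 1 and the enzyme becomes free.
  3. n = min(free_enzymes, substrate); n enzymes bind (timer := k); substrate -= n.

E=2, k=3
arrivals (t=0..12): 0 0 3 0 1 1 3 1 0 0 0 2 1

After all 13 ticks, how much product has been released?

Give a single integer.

Answer: 6

Derivation:
t=0: arr=0 -> substrate=0 bound=0 product=0
t=1: arr=0 -> substrate=0 bound=0 product=0
t=2: arr=3 -> substrate=1 bound=2 product=0
t=3: arr=0 -> substrate=1 bound=2 product=0
t=4: arr=1 -> substrate=2 bound=2 product=0
t=5: arr=1 -> substrate=1 bound=2 product=2
t=6: arr=3 -> substrate=4 bound=2 product=2
t=7: arr=1 -> substrate=5 bound=2 product=2
t=8: arr=0 -> substrate=3 bound=2 product=4
t=9: arr=0 -> substrate=3 bound=2 product=4
t=10: arr=0 -> substrate=3 bound=2 product=4
t=11: arr=2 -> substrate=3 bound=2 product=6
t=12: arr=1 -> substrate=4 bound=2 product=6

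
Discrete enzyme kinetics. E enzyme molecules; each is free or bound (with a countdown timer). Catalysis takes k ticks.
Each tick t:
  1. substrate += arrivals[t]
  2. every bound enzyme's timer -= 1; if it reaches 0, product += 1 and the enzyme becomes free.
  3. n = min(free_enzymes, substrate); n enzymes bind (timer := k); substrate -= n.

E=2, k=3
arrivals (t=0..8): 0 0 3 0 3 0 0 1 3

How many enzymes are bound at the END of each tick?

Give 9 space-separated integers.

Answer: 0 0 2 2 2 2 2 2 2

Derivation:
t=0: arr=0 -> substrate=0 bound=0 product=0
t=1: arr=0 -> substrate=0 bound=0 product=0
t=2: arr=3 -> substrate=1 bound=2 product=0
t=3: arr=0 -> substrate=1 bound=2 product=0
t=4: arr=3 -> substrate=4 bound=2 product=0
t=5: arr=0 -> substrate=2 bound=2 product=2
t=6: arr=0 -> substrate=2 bound=2 product=2
t=7: arr=1 -> substrate=3 bound=2 product=2
t=8: arr=3 -> substrate=4 bound=2 product=4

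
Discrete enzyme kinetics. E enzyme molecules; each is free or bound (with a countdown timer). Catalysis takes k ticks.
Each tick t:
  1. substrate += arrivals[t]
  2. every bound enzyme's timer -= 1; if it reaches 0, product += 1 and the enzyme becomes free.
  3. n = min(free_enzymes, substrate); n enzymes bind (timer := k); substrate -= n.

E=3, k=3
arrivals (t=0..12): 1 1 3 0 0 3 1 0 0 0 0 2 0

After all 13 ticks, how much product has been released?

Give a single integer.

Answer: 9

Derivation:
t=0: arr=1 -> substrate=0 bound=1 product=0
t=1: arr=1 -> substrate=0 bound=2 product=0
t=2: arr=3 -> substrate=2 bound=3 product=0
t=3: arr=0 -> substrate=1 bound=3 product=1
t=4: arr=0 -> substrate=0 bound=3 product=2
t=5: arr=3 -> substrate=2 bound=3 product=3
t=6: arr=1 -> substrate=2 bound=3 product=4
t=7: arr=0 -> substrate=1 bound=3 product=5
t=8: arr=0 -> substrate=0 bound=3 product=6
t=9: arr=0 -> substrate=0 bound=2 product=7
t=10: arr=0 -> substrate=0 bound=1 product=8
t=11: arr=2 -> substrate=0 bound=2 product=9
t=12: arr=0 -> substrate=0 bound=2 product=9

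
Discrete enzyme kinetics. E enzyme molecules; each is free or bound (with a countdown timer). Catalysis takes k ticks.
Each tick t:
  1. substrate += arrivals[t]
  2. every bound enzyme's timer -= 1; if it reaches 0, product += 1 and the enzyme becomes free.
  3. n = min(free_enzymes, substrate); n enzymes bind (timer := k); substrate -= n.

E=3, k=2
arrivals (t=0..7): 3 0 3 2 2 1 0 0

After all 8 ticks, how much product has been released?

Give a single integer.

t=0: arr=3 -> substrate=0 bound=3 product=0
t=1: arr=0 -> substrate=0 bound=3 product=0
t=2: arr=3 -> substrate=0 bound=3 product=3
t=3: arr=2 -> substrate=2 bound=3 product=3
t=4: arr=2 -> substrate=1 bound=3 product=6
t=5: arr=1 -> substrate=2 bound=3 product=6
t=6: arr=0 -> substrate=0 bound=2 product=9
t=7: arr=0 -> substrate=0 bound=2 product=9

Answer: 9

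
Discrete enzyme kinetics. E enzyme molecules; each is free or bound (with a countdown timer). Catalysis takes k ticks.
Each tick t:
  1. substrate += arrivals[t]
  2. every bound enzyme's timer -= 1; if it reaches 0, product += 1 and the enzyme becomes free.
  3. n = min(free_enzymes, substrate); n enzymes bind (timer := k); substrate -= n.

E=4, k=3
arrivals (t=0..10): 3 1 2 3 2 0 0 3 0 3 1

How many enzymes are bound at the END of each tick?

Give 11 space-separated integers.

Answer: 3 4 4 4 4 4 4 4 4 4 4

Derivation:
t=0: arr=3 -> substrate=0 bound=3 product=0
t=1: arr=1 -> substrate=0 bound=4 product=0
t=2: arr=2 -> substrate=2 bound=4 product=0
t=3: arr=3 -> substrate=2 bound=4 product=3
t=4: arr=2 -> substrate=3 bound=4 product=4
t=5: arr=0 -> substrate=3 bound=4 product=4
t=6: arr=0 -> substrate=0 bound=4 product=7
t=7: arr=3 -> substrate=2 bound=4 product=8
t=8: arr=0 -> substrate=2 bound=4 product=8
t=9: arr=3 -> substrate=2 bound=4 product=11
t=10: arr=1 -> substrate=2 bound=4 product=12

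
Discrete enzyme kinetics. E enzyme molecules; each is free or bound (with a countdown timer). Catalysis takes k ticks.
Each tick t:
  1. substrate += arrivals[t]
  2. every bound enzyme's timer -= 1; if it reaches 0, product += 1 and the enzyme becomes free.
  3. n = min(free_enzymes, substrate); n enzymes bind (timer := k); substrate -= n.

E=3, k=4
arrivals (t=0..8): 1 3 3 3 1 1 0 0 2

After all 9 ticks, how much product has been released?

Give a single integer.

Answer: 4

Derivation:
t=0: arr=1 -> substrate=0 bound=1 product=0
t=1: arr=3 -> substrate=1 bound=3 product=0
t=2: arr=3 -> substrate=4 bound=3 product=0
t=3: arr=3 -> substrate=7 bound=3 product=0
t=4: arr=1 -> substrate=7 bound=3 product=1
t=5: arr=1 -> substrate=6 bound=3 product=3
t=6: arr=0 -> substrate=6 bound=3 product=3
t=7: arr=0 -> substrate=6 bound=3 product=3
t=8: arr=2 -> substrate=7 bound=3 product=4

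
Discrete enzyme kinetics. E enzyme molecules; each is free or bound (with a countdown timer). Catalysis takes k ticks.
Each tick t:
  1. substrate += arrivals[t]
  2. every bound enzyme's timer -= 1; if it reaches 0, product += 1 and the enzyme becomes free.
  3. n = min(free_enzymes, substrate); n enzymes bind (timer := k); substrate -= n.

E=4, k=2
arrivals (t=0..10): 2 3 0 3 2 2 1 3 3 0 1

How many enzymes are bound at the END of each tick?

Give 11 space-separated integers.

t=0: arr=2 -> substrate=0 bound=2 product=0
t=1: arr=3 -> substrate=1 bound=4 product=0
t=2: arr=0 -> substrate=0 bound=3 product=2
t=3: arr=3 -> substrate=0 bound=4 product=4
t=4: arr=2 -> substrate=1 bound=4 product=5
t=5: arr=2 -> substrate=0 bound=4 product=8
t=6: arr=1 -> substrate=0 bound=4 product=9
t=7: arr=3 -> substrate=0 bound=4 product=12
t=8: arr=3 -> substrate=2 bound=4 product=13
t=9: arr=0 -> substrate=0 bound=3 product=16
t=10: arr=1 -> substrate=0 bound=3 product=17

Answer: 2 4 3 4 4 4 4 4 4 3 3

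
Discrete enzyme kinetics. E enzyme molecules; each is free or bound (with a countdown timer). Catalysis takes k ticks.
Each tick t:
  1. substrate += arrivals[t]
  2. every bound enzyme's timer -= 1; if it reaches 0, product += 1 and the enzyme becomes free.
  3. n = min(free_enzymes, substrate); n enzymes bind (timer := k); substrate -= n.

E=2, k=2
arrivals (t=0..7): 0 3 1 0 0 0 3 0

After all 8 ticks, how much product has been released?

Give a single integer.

Answer: 4

Derivation:
t=0: arr=0 -> substrate=0 bound=0 product=0
t=1: arr=3 -> substrate=1 bound=2 product=0
t=2: arr=1 -> substrate=2 bound=2 product=0
t=3: arr=0 -> substrate=0 bound=2 product=2
t=4: arr=0 -> substrate=0 bound=2 product=2
t=5: arr=0 -> substrate=0 bound=0 product=4
t=6: arr=3 -> substrate=1 bound=2 product=4
t=7: arr=0 -> substrate=1 bound=2 product=4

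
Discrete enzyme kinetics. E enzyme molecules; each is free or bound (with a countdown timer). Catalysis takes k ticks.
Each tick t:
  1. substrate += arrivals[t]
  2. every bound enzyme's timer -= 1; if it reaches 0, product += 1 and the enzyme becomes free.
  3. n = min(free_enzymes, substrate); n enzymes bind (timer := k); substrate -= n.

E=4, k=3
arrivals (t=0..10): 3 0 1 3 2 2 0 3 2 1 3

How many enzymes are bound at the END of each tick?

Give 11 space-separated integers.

t=0: arr=3 -> substrate=0 bound=3 product=0
t=1: arr=0 -> substrate=0 bound=3 product=0
t=2: arr=1 -> substrate=0 bound=4 product=0
t=3: arr=3 -> substrate=0 bound=4 product=3
t=4: arr=2 -> substrate=2 bound=4 product=3
t=5: arr=2 -> substrate=3 bound=4 product=4
t=6: arr=0 -> substrate=0 bound=4 product=7
t=7: arr=3 -> substrate=3 bound=4 product=7
t=8: arr=2 -> substrate=4 bound=4 product=8
t=9: arr=1 -> substrate=2 bound=4 product=11
t=10: arr=3 -> substrate=5 bound=4 product=11

Answer: 3 3 4 4 4 4 4 4 4 4 4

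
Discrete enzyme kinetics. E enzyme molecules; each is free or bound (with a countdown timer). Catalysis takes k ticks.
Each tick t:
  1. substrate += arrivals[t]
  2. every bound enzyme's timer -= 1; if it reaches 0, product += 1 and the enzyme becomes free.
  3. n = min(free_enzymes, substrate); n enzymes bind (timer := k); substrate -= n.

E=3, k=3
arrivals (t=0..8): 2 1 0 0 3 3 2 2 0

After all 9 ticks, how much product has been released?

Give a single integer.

Answer: 6

Derivation:
t=0: arr=2 -> substrate=0 bound=2 product=0
t=1: arr=1 -> substrate=0 bound=3 product=0
t=2: arr=0 -> substrate=0 bound=3 product=0
t=3: arr=0 -> substrate=0 bound=1 product=2
t=4: arr=3 -> substrate=0 bound=3 product=3
t=5: arr=3 -> substrate=3 bound=3 product=3
t=6: arr=2 -> substrate=5 bound=3 product=3
t=7: arr=2 -> substrate=4 bound=3 product=6
t=8: arr=0 -> substrate=4 bound=3 product=6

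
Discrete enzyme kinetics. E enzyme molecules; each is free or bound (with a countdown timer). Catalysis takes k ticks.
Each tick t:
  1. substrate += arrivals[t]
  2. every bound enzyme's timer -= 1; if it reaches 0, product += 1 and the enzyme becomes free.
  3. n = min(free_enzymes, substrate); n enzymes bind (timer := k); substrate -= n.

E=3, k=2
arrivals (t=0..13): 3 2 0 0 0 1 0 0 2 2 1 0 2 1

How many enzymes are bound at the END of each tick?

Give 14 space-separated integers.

Answer: 3 3 2 2 0 1 1 0 2 3 3 2 2 3

Derivation:
t=0: arr=3 -> substrate=0 bound=3 product=0
t=1: arr=2 -> substrate=2 bound=3 product=0
t=2: arr=0 -> substrate=0 bound=2 product=3
t=3: arr=0 -> substrate=0 bound=2 product=3
t=4: arr=0 -> substrate=0 bound=0 product=5
t=5: arr=1 -> substrate=0 bound=1 product=5
t=6: arr=0 -> substrate=0 bound=1 product=5
t=7: arr=0 -> substrate=0 bound=0 product=6
t=8: arr=2 -> substrate=0 bound=2 product=6
t=9: arr=2 -> substrate=1 bound=3 product=6
t=10: arr=1 -> substrate=0 bound=3 product=8
t=11: arr=0 -> substrate=0 bound=2 product=9
t=12: arr=2 -> substrate=0 bound=2 product=11
t=13: arr=1 -> substrate=0 bound=3 product=11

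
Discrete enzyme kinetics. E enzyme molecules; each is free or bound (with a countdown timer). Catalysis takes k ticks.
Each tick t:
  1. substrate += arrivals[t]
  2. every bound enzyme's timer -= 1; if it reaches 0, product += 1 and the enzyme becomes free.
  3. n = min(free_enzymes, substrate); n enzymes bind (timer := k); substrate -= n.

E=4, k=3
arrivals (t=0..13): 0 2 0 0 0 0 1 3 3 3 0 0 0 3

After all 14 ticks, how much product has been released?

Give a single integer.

t=0: arr=0 -> substrate=0 bound=0 product=0
t=1: arr=2 -> substrate=0 bound=2 product=0
t=2: arr=0 -> substrate=0 bound=2 product=0
t=3: arr=0 -> substrate=0 bound=2 product=0
t=4: arr=0 -> substrate=0 bound=0 product=2
t=5: arr=0 -> substrate=0 bound=0 product=2
t=6: arr=1 -> substrate=0 bound=1 product=2
t=7: arr=3 -> substrate=0 bound=4 product=2
t=8: arr=3 -> substrate=3 bound=4 product=2
t=9: arr=3 -> substrate=5 bound=4 product=3
t=10: arr=0 -> substrate=2 bound=4 product=6
t=11: arr=0 -> substrate=2 bound=4 product=6
t=12: arr=0 -> substrate=1 bound=4 product=7
t=13: arr=3 -> substrate=1 bound=4 product=10

Answer: 10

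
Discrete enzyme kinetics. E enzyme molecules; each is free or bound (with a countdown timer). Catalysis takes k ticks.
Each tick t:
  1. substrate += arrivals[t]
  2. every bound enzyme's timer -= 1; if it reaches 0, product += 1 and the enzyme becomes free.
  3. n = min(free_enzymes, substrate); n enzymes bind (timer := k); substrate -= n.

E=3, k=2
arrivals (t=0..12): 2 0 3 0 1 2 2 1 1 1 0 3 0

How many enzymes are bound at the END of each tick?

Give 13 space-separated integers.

Answer: 2 2 3 3 1 3 3 3 3 2 1 3 3

Derivation:
t=0: arr=2 -> substrate=0 bound=2 product=0
t=1: arr=0 -> substrate=0 bound=2 product=0
t=2: arr=3 -> substrate=0 bound=3 product=2
t=3: arr=0 -> substrate=0 bound=3 product=2
t=4: arr=1 -> substrate=0 bound=1 product=5
t=5: arr=2 -> substrate=0 bound=3 product=5
t=6: arr=2 -> substrate=1 bound=3 product=6
t=7: arr=1 -> substrate=0 bound=3 product=8
t=8: arr=1 -> substrate=0 bound=3 product=9
t=9: arr=1 -> substrate=0 bound=2 product=11
t=10: arr=0 -> substrate=0 bound=1 product=12
t=11: arr=3 -> substrate=0 bound=3 product=13
t=12: arr=0 -> substrate=0 bound=3 product=13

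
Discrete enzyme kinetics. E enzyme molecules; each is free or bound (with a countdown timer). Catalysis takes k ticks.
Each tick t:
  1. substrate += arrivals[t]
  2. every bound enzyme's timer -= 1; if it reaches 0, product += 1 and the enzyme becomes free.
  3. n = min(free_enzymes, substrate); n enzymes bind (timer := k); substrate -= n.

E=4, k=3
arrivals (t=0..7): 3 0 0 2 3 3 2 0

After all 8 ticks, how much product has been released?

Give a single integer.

t=0: arr=3 -> substrate=0 bound=3 product=0
t=1: arr=0 -> substrate=0 bound=3 product=0
t=2: arr=0 -> substrate=0 bound=3 product=0
t=3: arr=2 -> substrate=0 bound=2 product=3
t=4: arr=3 -> substrate=1 bound=4 product=3
t=5: arr=3 -> substrate=4 bound=4 product=3
t=6: arr=2 -> substrate=4 bound=4 product=5
t=7: arr=0 -> substrate=2 bound=4 product=7

Answer: 7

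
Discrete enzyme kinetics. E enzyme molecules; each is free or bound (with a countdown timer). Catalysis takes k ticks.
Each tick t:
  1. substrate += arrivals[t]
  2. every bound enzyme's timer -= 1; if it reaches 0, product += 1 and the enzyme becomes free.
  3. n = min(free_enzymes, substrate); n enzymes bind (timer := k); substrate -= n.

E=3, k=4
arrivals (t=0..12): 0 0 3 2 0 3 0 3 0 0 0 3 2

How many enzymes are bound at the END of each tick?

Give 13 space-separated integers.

t=0: arr=0 -> substrate=0 bound=0 product=0
t=1: arr=0 -> substrate=0 bound=0 product=0
t=2: arr=3 -> substrate=0 bound=3 product=0
t=3: arr=2 -> substrate=2 bound=3 product=0
t=4: arr=0 -> substrate=2 bound=3 product=0
t=5: arr=3 -> substrate=5 bound=3 product=0
t=6: arr=0 -> substrate=2 bound=3 product=3
t=7: arr=3 -> substrate=5 bound=3 product=3
t=8: arr=0 -> substrate=5 bound=3 product=3
t=9: arr=0 -> substrate=5 bound=3 product=3
t=10: arr=0 -> substrate=2 bound=3 product=6
t=11: arr=3 -> substrate=5 bound=3 product=6
t=12: arr=2 -> substrate=7 bound=3 product=6

Answer: 0 0 3 3 3 3 3 3 3 3 3 3 3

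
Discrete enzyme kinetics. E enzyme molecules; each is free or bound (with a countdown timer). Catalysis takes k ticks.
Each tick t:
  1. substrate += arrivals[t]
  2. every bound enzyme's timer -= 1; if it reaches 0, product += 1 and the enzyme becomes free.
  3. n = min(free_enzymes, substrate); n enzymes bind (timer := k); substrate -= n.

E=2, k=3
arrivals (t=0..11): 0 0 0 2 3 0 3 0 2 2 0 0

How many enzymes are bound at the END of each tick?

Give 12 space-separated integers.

Answer: 0 0 0 2 2 2 2 2 2 2 2 2

Derivation:
t=0: arr=0 -> substrate=0 bound=0 product=0
t=1: arr=0 -> substrate=0 bound=0 product=0
t=2: arr=0 -> substrate=0 bound=0 product=0
t=3: arr=2 -> substrate=0 bound=2 product=0
t=4: arr=3 -> substrate=3 bound=2 product=0
t=5: arr=0 -> substrate=3 bound=2 product=0
t=6: arr=3 -> substrate=4 bound=2 product=2
t=7: arr=0 -> substrate=4 bound=2 product=2
t=8: arr=2 -> substrate=6 bound=2 product=2
t=9: arr=2 -> substrate=6 bound=2 product=4
t=10: arr=0 -> substrate=6 bound=2 product=4
t=11: arr=0 -> substrate=6 bound=2 product=4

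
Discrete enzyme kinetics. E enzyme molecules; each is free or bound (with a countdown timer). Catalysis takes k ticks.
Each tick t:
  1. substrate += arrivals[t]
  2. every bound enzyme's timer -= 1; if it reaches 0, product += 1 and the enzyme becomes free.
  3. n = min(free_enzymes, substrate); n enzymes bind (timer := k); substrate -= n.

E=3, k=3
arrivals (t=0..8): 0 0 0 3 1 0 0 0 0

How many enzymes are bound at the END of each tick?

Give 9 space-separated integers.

t=0: arr=0 -> substrate=0 bound=0 product=0
t=1: arr=0 -> substrate=0 bound=0 product=0
t=2: arr=0 -> substrate=0 bound=0 product=0
t=3: arr=3 -> substrate=0 bound=3 product=0
t=4: arr=1 -> substrate=1 bound=3 product=0
t=5: arr=0 -> substrate=1 bound=3 product=0
t=6: arr=0 -> substrate=0 bound=1 product=3
t=7: arr=0 -> substrate=0 bound=1 product=3
t=8: arr=0 -> substrate=0 bound=1 product=3

Answer: 0 0 0 3 3 3 1 1 1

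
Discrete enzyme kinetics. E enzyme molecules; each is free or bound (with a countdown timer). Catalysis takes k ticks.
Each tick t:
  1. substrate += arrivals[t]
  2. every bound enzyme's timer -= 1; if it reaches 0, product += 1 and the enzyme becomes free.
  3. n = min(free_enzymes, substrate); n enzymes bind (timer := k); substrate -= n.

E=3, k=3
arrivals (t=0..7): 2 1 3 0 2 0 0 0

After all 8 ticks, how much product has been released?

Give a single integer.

t=0: arr=2 -> substrate=0 bound=2 product=0
t=1: arr=1 -> substrate=0 bound=3 product=0
t=2: arr=3 -> substrate=3 bound=3 product=0
t=3: arr=0 -> substrate=1 bound=3 product=2
t=4: arr=2 -> substrate=2 bound=3 product=3
t=5: arr=0 -> substrate=2 bound=3 product=3
t=6: arr=0 -> substrate=0 bound=3 product=5
t=7: arr=0 -> substrate=0 bound=2 product=6

Answer: 6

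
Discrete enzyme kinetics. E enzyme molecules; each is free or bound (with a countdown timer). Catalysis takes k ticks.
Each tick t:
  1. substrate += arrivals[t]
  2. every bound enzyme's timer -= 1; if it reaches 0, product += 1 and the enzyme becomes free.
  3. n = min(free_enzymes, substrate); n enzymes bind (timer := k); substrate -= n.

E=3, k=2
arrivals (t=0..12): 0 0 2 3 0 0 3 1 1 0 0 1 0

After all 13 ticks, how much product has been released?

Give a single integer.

t=0: arr=0 -> substrate=0 bound=0 product=0
t=1: arr=0 -> substrate=0 bound=0 product=0
t=2: arr=2 -> substrate=0 bound=2 product=0
t=3: arr=3 -> substrate=2 bound=3 product=0
t=4: arr=0 -> substrate=0 bound=3 product=2
t=5: arr=0 -> substrate=0 bound=2 product=3
t=6: arr=3 -> substrate=0 bound=3 product=5
t=7: arr=1 -> substrate=1 bound=3 product=5
t=8: arr=1 -> substrate=0 bound=2 product=8
t=9: arr=0 -> substrate=0 bound=2 product=8
t=10: arr=0 -> substrate=0 bound=0 product=10
t=11: arr=1 -> substrate=0 bound=1 product=10
t=12: arr=0 -> substrate=0 bound=1 product=10

Answer: 10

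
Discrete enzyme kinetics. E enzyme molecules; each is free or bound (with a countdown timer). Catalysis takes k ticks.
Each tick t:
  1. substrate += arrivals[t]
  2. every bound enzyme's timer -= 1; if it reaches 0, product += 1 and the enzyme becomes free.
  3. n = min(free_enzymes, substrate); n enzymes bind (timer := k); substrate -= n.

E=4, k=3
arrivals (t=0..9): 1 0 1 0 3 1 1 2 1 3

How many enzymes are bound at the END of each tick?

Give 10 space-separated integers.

Answer: 1 1 2 1 4 4 4 4 4 4

Derivation:
t=0: arr=1 -> substrate=0 bound=1 product=0
t=1: arr=0 -> substrate=0 bound=1 product=0
t=2: arr=1 -> substrate=0 bound=2 product=0
t=3: arr=0 -> substrate=0 bound=1 product=1
t=4: arr=3 -> substrate=0 bound=4 product=1
t=5: arr=1 -> substrate=0 bound=4 product=2
t=6: arr=1 -> substrate=1 bound=4 product=2
t=7: arr=2 -> substrate=0 bound=4 product=5
t=8: arr=1 -> substrate=0 bound=4 product=6
t=9: arr=3 -> substrate=3 bound=4 product=6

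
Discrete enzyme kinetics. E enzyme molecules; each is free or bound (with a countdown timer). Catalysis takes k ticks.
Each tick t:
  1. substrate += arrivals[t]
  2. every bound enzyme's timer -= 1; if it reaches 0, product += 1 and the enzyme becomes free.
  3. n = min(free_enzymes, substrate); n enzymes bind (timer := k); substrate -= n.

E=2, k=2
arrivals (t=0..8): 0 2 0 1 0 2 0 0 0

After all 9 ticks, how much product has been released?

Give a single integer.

Answer: 5

Derivation:
t=0: arr=0 -> substrate=0 bound=0 product=0
t=1: arr=2 -> substrate=0 bound=2 product=0
t=2: arr=0 -> substrate=0 bound=2 product=0
t=3: arr=1 -> substrate=0 bound=1 product=2
t=4: arr=0 -> substrate=0 bound=1 product=2
t=5: arr=2 -> substrate=0 bound=2 product=3
t=6: arr=0 -> substrate=0 bound=2 product=3
t=7: arr=0 -> substrate=0 bound=0 product=5
t=8: arr=0 -> substrate=0 bound=0 product=5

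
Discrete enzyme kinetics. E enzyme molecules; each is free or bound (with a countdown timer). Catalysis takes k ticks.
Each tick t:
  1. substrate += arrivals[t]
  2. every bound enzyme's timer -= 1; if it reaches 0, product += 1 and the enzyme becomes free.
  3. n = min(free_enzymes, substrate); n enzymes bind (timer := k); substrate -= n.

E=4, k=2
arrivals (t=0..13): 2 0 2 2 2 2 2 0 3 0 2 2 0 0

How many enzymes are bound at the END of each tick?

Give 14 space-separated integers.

Answer: 2 2 2 4 4 4 4 2 3 3 2 4 2 0

Derivation:
t=0: arr=2 -> substrate=0 bound=2 product=0
t=1: arr=0 -> substrate=0 bound=2 product=0
t=2: arr=2 -> substrate=0 bound=2 product=2
t=3: arr=2 -> substrate=0 bound=4 product=2
t=4: arr=2 -> substrate=0 bound=4 product=4
t=5: arr=2 -> substrate=0 bound=4 product=6
t=6: arr=2 -> substrate=0 bound=4 product=8
t=7: arr=0 -> substrate=0 bound=2 product=10
t=8: arr=3 -> substrate=0 bound=3 product=12
t=9: arr=0 -> substrate=0 bound=3 product=12
t=10: arr=2 -> substrate=0 bound=2 product=15
t=11: arr=2 -> substrate=0 bound=4 product=15
t=12: arr=0 -> substrate=0 bound=2 product=17
t=13: arr=0 -> substrate=0 bound=0 product=19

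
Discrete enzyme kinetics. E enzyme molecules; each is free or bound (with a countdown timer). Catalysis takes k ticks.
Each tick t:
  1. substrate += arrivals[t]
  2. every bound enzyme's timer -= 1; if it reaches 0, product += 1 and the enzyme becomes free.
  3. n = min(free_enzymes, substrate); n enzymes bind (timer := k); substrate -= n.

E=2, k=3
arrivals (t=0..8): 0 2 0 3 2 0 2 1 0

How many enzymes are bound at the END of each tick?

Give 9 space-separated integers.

Answer: 0 2 2 2 2 2 2 2 2

Derivation:
t=0: arr=0 -> substrate=0 bound=0 product=0
t=1: arr=2 -> substrate=0 bound=2 product=0
t=2: arr=0 -> substrate=0 bound=2 product=0
t=3: arr=3 -> substrate=3 bound=2 product=0
t=4: arr=2 -> substrate=3 bound=2 product=2
t=5: arr=0 -> substrate=3 bound=2 product=2
t=6: arr=2 -> substrate=5 bound=2 product=2
t=7: arr=1 -> substrate=4 bound=2 product=4
t=8: arr=0 -> substrate=4 bound=2 product=4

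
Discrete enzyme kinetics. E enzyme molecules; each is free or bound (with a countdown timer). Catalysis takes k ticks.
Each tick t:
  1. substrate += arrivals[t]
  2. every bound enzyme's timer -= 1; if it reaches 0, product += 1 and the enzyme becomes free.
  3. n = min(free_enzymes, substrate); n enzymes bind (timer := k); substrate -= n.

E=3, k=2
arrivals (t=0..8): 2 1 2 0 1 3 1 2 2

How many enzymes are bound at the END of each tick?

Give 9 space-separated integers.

Answer: 2 3 3 2 1 3 3 3 3

Derivation:
t=0: arr=2 -> substrate=0 bound=2 product=0
t=1: arr=1 -> substrate=0 bound=3 product=0
t=2: arr=2 -> substrate=0 bound=3 product=2
t=3: arr=0 -> substrate=0 bound=2 product=3
t=4: arr=1 -> substrate=0 bound=1 product=5
t=5: arr=3 -> substrate=1 bound=3 product=5
t=6: arr=1 -> substrate=1 bound=3 product=6
t=7: arr=2 -> substrate=1 bound=3 product=8
t=8: arr=2 -> substrate=2 bound=3 product=9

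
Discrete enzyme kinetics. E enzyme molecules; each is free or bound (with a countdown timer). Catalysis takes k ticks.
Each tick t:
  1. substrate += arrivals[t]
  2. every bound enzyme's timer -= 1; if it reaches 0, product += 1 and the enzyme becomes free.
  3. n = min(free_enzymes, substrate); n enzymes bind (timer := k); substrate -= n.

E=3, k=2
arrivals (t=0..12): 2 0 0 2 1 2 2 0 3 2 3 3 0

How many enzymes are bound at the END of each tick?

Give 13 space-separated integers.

t=0: arr=2 -> substrate=0 bound=2 product=0
t=1: arr=0 -> substrate=0 bound=2 product=0
t=2: arr=0 -> substrate=0 bound=0 product=2
t=3: arr=2 -> substrate=0 bound=2 product=2
t=4: arr=1 -> substrate=0 bound=3 product=2
t=5: arr=2 -> substrate=0 bound=3 product=4
t=6: arr=2 -> substrate=1 bound=3 product=5
t=7: arr=0 -> substrate=0 bound=2 product=7
t=8: arr=3 -> substrate=1 bound=3 product=8
t=9: arr=2 -> substrate=2 bound=3 product=9
t=10: arr=3 -> substrate=3 bound=3 product=11
t=11: arr=3 -> substrate=5 bound=3 product=12
t=12: arr=0 -> substrate=3 bound=3 product=14

Answer: 2 2 0 2 3 3 3 2 3 3 3 3 3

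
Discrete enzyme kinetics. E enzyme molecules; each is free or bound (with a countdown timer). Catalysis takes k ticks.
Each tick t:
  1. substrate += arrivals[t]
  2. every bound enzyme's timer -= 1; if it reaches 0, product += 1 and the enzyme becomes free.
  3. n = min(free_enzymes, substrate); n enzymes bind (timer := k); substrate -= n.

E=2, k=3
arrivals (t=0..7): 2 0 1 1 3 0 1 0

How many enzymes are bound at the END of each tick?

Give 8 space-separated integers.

Answer: 2 2 2 2 2 2 2 2

Derivation:
t=0: arr=2 -> substrate=0 bound=2 product=0
t=1: arr=0 -> substrate=0 bound=2 product=0
t=2: arr=1 -> substrate=1 bound=2 product=0
t=3: arr=1 -> substrate=0 bound=2 product=2
t=4: arr=3 -> substrate=3 bound=2 product=2
t=5: arr=0 -> substrate=3 bound=2 product=2
t=6: arr=1 -> substrate=2 bound=2 product=4
t=7: arr=0 -> substrate=2 bound=2 product=4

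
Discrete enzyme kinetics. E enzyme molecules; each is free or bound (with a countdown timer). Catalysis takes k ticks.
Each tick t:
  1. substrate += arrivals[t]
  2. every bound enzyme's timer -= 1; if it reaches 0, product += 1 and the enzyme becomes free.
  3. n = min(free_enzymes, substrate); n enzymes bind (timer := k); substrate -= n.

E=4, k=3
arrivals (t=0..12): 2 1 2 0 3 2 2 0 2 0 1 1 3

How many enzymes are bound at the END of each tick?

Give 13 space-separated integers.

Answer: 2 3 4 3 4 4 4 4 4 4 4 4 4

Derivation:
t=0: arr=2 -> substrate=0 bound=2 product=0
t=1: arr=1 -> substrate=0 bound=3 product=0
t=2: arr=2 -> substrate=1 bound=4 product=0
t=3: arr=0 -> substrate=0 bound=3 product=2
t=4: arr=3 -> substrate=1 bound=4 product=3
t=5: arr=2 -> substrate=2 bound=4 product=4
t=6: arr=2 -> substrate=3 bound=4 product=5
t=7: arr=0 -> substrate=1 bound=4 product=7
t=8: arr=2 -> substrate=2 bound=4 product=8
t=9: arr=0 -> substrate=1 bound=4 product=9
t=10: arr=1 -> substrate=0 bound=4 product=11
t=11: arr=1 -> substrate=0 bound=4 product=12
t=12: arr=3 -> substrate=2 bound=4 product=13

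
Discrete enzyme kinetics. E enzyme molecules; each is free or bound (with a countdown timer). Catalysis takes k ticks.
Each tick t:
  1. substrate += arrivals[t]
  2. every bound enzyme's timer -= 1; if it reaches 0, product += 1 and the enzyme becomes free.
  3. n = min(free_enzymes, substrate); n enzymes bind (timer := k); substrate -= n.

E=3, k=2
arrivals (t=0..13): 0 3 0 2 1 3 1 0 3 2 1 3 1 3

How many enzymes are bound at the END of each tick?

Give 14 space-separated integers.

t=0: arr=0 -> substrate=0 bound=0 product=0
t=1: arr=3 -> substrate=0 bound=3 product=0
t=2: arr=0 -> substrate=0 bound=3 product=0
t=3: arr=2 -> substrate=0 bound=2 product=3
t=4: arr=1 -> substrate=0 bound=3 product=3
t=5: arr=3 -> substrate=1 bound=3 product=5
t=6: arr=1 -> substrate=1 bound=3 product=6
t=7: arr=0 -> substrate=0 bound=2 product=8
t=8: arr=3 -> substrate=1 bound=3 product=9
t=9: arr=2 -> substrate=2 bound=3 product=10
t=10: arr=1 -> substrate=1 bound=3 product=12
t=11: arr=3 -> substrate=3 bound=3 product=13
t=12: arr=1 -> substrate=2 bound=3 product=15
t=13: arr=3 -> substrate=4 bound=3 product=16

Answer: 0 3 3 2 3 3 3 2 3 3 3 3 3 3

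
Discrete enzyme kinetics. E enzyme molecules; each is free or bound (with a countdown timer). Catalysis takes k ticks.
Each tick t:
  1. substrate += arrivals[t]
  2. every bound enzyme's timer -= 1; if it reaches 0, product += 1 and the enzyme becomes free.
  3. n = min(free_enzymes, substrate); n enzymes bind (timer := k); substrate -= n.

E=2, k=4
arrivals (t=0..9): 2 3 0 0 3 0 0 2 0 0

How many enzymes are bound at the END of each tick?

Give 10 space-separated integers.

t=0: arr=2 -> substrate=0 bound=2 product=0
t=1: arr=3 -> substrate=3 bound=2 product=0
t=2: arr=0 -> substrate=3 bound=2 product=0
t=3: arr=0 -> substrate=3 bound=2 product=0
t=4: arr=3 -> substrate=4 bound=2 product=2
t=5: arr=0 -> substrate=4 bound=2 product=2
t=6: arr=0 -> substrate=4 bound=2 product=2
t=7: arr=2 -> substrate=6 bound=2 product=2
t=8: arr=0 -> substrate=4 bound=2 product=4
t=9: arr=0 -> substrate=4 bound=2 product=4

Answer: 2 2 2 2 2 2 2 2 2 2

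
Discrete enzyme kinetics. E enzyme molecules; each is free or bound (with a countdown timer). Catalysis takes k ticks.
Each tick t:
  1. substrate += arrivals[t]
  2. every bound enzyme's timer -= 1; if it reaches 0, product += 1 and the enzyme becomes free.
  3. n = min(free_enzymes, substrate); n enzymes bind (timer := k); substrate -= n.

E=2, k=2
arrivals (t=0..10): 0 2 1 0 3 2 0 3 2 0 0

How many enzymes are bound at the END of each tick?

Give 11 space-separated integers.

Answer: 0 2 2 1 2 2 2 2 2 2 2

Derivation:
t=0: arr=0 -> substrate=0 bound=0 product=0
t=1: arr=2 -> substrate=0 bound=2 product=0
t=2: arr=1 -> substrate=1 bound=2 product=0
t=3: arr=0 -> substrate=0 bound=1 product=2
t=4: arr=3 -> substrate=2 bound=2 product=2
t=5: arr=2 -> substrate=3 bound=2 product=3
t=6: arr=0 -> substrate=2 bound=2 product=4
t=7: arr=3 -> substrate=4 bound=2 product=5
t=8: arr=2 -> substrate=5 bound=2 product=6
t=9: arr=0 -> substrate=4 bound=2 product=7
t=10: arr=0 -> substrate=3 bound=2 product=8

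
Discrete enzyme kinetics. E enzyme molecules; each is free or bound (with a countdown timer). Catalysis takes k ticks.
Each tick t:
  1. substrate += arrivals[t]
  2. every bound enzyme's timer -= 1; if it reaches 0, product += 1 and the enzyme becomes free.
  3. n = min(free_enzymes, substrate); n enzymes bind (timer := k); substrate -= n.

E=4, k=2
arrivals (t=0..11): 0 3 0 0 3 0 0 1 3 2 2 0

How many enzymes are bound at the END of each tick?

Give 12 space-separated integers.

t=0: arr=0 -> substrate=0 bound=0 product=0
t=1: arr=3 -> substrate=0 bound=3 product=0
t=2: arr=0 -> substrate=0 bound=3 product=0
t=3: arr=0 -> substrate=0 bound=0 product=3
t=4: arr=3 -> substrate=0 bound=3 product=3
t=5: arr=0 -> substrate=0 bound=3 product=3
t=6: arr=0 -> substrate=0 bound=0 product=6
t=7: arr=1 -> substrate=0 bound=1 product=6
t=8: arr=3 -> substrate=0 bound=4 product=6
t=9: arr=2 -> substrate=1 bound=4 product=7
t=10: arr=2 -> substrate=0 bound=4 product=10
t=11: arr=0 -> substrate=0 bound=3 product=11

Answer: 0 3 3 0 3 3 0 1 4 4 4 3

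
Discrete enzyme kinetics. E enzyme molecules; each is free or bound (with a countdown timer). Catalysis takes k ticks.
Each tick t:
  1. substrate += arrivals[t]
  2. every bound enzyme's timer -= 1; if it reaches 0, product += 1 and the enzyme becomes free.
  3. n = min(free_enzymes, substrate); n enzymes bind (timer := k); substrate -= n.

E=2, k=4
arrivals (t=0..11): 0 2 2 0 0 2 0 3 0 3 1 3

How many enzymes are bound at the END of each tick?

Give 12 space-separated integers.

t=0: arr=0 -> substrate=0 bound=0 product=0
t=1: arr=2 -> substrate=0 bound=2 product=0
t=2: arr=2 -> substrate=2 bound=2 product=0
t=3: arr=0 -> substrate=2 bound=2 product=0
t=4: arr=0 -> substrate=2 bound=2 product=0
t=5: arr=2 -> substrate=2 bound=2 product=2
t=6: arr=0 -> substrate=2 bound=2 product=2
t=7: arr=3 -> substrate=5 bound=2 product=2
t=8: arr=0 -> substrate=5 bound=2 product=2
t=9: arr=3 -> substrate=6 bound=2 product=4
t=10: arr=1 -> substrate=7 bound=2 product=4
t=11: arr=3 -> substrate=10 bound=2 product=4

Answer: 0 2 2 2 2 2 2 2 2 2 2 2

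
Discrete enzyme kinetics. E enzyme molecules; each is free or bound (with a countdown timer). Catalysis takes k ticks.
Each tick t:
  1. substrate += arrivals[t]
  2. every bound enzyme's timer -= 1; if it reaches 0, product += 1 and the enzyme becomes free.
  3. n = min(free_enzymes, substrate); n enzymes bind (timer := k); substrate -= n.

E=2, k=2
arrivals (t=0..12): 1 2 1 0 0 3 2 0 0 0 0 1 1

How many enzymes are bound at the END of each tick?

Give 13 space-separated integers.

t=0: arr=1 -> substrate=0 bound=1 product=0
t=1: arr=2 -> substrate=1 bound=2 product=0
t=2: arr=1 -> substrate=1 bound=2 product=1
t=3: arr=0 -> substrate=0 bound=2 product=2
t=4: arr=0 -> substrate=0 bound=1 product=3
t=5: arr=3 -> substrate=1 bound=2 product=4
t=6: arr=2 -> substrate=3 bound=2 product=4
t=7: arr=0 -> substrate=1 bound=2 product=6
t=8: arr=0 -> substrate=1 bound=2 product=6
t=9: arr=0 -> substrate=0 bound=1 product=8
t=10: arr=0 -> substrate=0 bound=1 product=8
t=11: arr=1 -> substrate=0 bound=1 product=9
t=12: arr=1 -> substrate=0 bound=2 product=9

Answer: 1 2 2 2 1 2 2 2 2 1 1 1 2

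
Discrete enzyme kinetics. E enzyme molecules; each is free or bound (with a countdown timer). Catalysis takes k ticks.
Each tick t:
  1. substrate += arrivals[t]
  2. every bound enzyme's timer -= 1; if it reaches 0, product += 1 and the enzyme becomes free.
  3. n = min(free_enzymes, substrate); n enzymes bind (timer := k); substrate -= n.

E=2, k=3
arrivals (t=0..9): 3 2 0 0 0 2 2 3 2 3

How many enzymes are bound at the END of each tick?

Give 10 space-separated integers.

Answer: 2 2 2 2 2 2 2 2 2 2

Derivation:
t=0: arr=3 -> substrate=1 bound=2 product=0
t=1: arr=2 -> substrate=3 bound=2 product=0
t=2: arr=0 -> substrate=3 bound=2 product=0
t=3: arr=0 -> substrate=1 bound=2 product=2
t=4: arr=0 -> substrate=1 bound=2 product=2
t=5: arr=2 -> substrate=3 bound=2 product=2
t=6: arr=2 -> substrate=3 bound=2 product=4
t=7: arr=3 -> substrate=6 bound=2 product=4
t=8: arr=2 -> substrate=8 bound=2 product=4
t=9: arr=3 -> substrate=9 bound=2 product=6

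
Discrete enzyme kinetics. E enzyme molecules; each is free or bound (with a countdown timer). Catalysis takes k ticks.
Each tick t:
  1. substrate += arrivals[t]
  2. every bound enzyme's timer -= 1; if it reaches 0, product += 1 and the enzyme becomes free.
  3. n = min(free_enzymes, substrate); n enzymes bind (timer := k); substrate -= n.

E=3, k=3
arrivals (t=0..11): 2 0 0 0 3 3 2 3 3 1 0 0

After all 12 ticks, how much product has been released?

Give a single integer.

Answer: 8

Derivation:
t=0: arr=2 -> substrate=0 bound=2 product=0
t=1: arr=0 -> substrate=0 bound=2 product=0
t=2: arr=0 -> substrate=0 bound=2 product=0
t=3: arr=0 -> substrate=0 bound=0 product=2
t=4: arr=3 -> substrate=0 bound=3 product=2
t=5: arr=3 -> substrate=3 bound=3 product=2
t=6: arr=2 -> substrate=5 bound=3 product=2
t=7: arr=3 -> substrate=5 bound=3 product=5
t=8: arr=3 -> substrate=8 bound=3 product=5
t=9: arr=1 -> substrate=9 bound=3 product=5
t=10: arr=0 -> substrate=6 bound=3 product=8
t=11: arr=0 -> substrate=6 bound=3 product=8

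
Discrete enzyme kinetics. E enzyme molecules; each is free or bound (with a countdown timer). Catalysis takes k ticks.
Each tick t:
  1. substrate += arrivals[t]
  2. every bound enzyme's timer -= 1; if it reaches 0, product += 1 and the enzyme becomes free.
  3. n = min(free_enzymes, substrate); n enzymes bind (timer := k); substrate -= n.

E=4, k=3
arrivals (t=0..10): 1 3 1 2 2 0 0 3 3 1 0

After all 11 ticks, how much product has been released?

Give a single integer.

Answer: 12

Derivation:
t=0: arr=1 -> substrate=0 bound=1 product=0
t=1: arr=3 -> substrate=0 bound=4 product=0
t=2: arr=1 -> substrate=1 bound=4 product=0
t=3: arr=2 -> substrate=2 bound=4 product=1
t=4: arr=2 -> substrate=1 bound=4 product=4
t=5: arr=0 -> substrate=1 bound=4 product=4
t=6: arr=0 -> substrate=0 bound=4 product=5
t=7: arr=3 -> substrate=0 bound=4 product=8
t=8: arr=3 -> substrate=3 bound=4 product=8
t=9: arr=1 -> substrate=3 bound=4 product=9
t=10: arr=0 -> substrate=0 bound=4 product=12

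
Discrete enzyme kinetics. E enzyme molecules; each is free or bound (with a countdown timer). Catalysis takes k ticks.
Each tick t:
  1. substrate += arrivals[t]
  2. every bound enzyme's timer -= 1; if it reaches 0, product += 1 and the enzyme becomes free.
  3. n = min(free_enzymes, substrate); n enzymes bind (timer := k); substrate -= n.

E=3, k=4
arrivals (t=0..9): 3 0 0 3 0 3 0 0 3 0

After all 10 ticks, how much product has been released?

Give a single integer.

t=0: arr=3 -> substrate=0 bound=3 product=0
t=1: arr=0 -> substrate=0 bound=3 product=0
t=2: arr=0 -> substrate=0 bound=3 product=0
t=3: arr=3 -> substrate=3 bound=3 product=0
t=4: arr=0 -> substrate=0 bound=3 product=3
t=5: arr=3 -> substrate=3 bound=3 product=3
t=6: arr=0 -> substrate=3 bound=3 product=3
t=7: arr=0 -> substrate=3 bound=3 product=3
t=8: arr=3 -> substrate=3 bound=3 product=6
t=9: arr=0 -> substrate=3 bound=3 product=6

Answer: 6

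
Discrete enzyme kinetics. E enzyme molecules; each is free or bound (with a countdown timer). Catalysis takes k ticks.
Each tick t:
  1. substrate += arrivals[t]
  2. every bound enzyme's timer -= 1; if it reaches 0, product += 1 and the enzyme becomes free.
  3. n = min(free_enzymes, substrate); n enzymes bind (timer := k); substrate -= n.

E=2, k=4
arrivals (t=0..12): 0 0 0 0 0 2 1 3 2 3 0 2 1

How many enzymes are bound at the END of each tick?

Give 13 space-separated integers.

Answer: 0 0 0 0 0 2 2 2 2 2 2 2 2

Derivation:
t=0: arr=0 -> substrate=0 bound=0 product=0
t=1: arr=0 -> substrate=0 bound=0 product=0
t=2: arr=0 -> substrate=0 bound=0 product=0
t=3: arr=0 -> substrate=0 bound=0 product=0
t=4: arr=0 -> substrate=0 bound=0 product=0
t=5: arr=2 -> substrate=0 bound=2 product=0
t=6: arr=1 -> substrate=1 bound=2 product=0
t=7: arr=3 -> substrate=4 bound=2 product=0
t=8: arr=2 -> substrate=6 bound=2 product=0
t=9: arr=3 -> substrate=7 bound=2 product=2
t=10: arr=0 -> substrate=7 bound=2 product=2
t=11: arr=2 -> substrate=9 bound=2 product=2
t=12: arr=1 -> substrate=10 bound=2 product=2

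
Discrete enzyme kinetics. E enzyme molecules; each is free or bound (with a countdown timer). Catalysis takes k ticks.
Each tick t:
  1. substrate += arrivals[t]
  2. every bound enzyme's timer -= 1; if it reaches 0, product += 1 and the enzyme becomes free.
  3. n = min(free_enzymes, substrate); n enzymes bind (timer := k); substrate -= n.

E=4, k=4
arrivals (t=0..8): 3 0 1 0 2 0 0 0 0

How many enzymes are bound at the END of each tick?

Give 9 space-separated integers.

t=0: arr=3 -> substrate=0 bound=3 product=0
t=1: arr=0 -> substrate=0 bound=3 product=0
t=2: arr=1 -> substrate=0 bound=4 product=0
t=3: arr=0 -> substrate=0 bound=4 product=0
t=4: arr=2 -> substrate=0 bound=3 product=3
t=5: arr=0 -> substrate=0 bound=3 product=3
t=6: arr=0 -> substrate=0 bound=2 product=4
t=7: arr=0 -> substrate=0 bound=2 product=4
t=8: arr=0 -> substrate=0 bound=0 product=6

Answer: 3 3 4 4 3 3 2 2 0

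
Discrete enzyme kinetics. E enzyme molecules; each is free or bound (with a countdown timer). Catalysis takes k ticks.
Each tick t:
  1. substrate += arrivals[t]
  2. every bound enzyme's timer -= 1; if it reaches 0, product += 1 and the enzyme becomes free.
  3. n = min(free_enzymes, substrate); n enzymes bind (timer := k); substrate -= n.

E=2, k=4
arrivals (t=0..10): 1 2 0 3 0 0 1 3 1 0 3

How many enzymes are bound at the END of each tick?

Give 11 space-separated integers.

t=0: arr=1 -> substrate=0 bound=1 product=0
t=1: arr=2 -> substrate=1 bound=2 product=0
t=2: arr=0 -> substrate=1 bound=2 product=0
t=3: arr=3 -> substrate=4 bound=2 product=0
t=4: arr=0 -> substrate=3 bound=2 product=1
t=5: arr=0 -> substrate=2 bound=2 product=2
t=6: arr=1 -> substrate=3 bound=2 product=2
t=7: arr=3 -> substrate=6 bound=2 product=2
t=8: arr=1 -> substrate=6 bound=2 product=3
t=9: arr=0 -> substrate=5 bound=2 product=4
t=10: arr=3 -> substrate=8 bound=2 product=4

Answer: 1 2 2 2 2 2 2 2 2 2 2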